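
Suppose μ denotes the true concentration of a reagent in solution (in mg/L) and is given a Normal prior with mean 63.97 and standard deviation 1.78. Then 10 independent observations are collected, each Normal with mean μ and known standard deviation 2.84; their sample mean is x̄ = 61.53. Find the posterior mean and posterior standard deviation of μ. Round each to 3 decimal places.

Posterior mean ≈ 62.025; posterior SD ≈ 0.802

With known σ, the Normal prior is conjugate. Weight on the data is w = (n/σ²)/(n/σ² + 1/τ₀²) = 1.23983/(1.23983+0.315617) = 0.79709.
Posterior mean = w·x̄ + (1−w)·μ₀ = 0.79709·61.53 + 0.20291·63.97 = 62.025. Posterior variance = 1/(1.23983+0.315617) = 0.642901, so SD = 0.802.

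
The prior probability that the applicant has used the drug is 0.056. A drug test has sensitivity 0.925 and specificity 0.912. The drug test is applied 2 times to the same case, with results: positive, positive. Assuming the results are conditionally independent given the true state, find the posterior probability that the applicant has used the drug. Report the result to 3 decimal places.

Posterior P(H) ≈ 0.868

Let H be the event that the applicant has used the drug; start with P(H) = 0.056. P('positive'|H) = 0.925, P('positive'|¬H) = 0.088.
Update on result 1 ('positive'): P(H) ← 0.925·0.0560 / (0.925·0.0560 + 0.088·0.9440) = 0.051800/0.13487 = 0.3841.
Update on result 2 ('positive'): P(H) ← 0.925·0.3841 / (0.925·0.3841 + 0.088·0.6159) = 0.35526/0.40946 = 0.8676.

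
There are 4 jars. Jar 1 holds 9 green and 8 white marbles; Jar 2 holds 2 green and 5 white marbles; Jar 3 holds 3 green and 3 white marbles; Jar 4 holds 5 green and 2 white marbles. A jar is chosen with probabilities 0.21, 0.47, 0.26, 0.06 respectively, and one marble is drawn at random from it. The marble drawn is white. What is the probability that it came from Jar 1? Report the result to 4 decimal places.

P(white|Jar 1) = 0.4706; P(white|Jar 2) = 0.7143; P(white|Jar 3) = 0.5; P(white|Jar 4) = 0.2857.
Prior × likelihood for each source: 0.21·0.4706=0.09882, 0.47·0.7143=0.3357, 0.26·0.5=0.1300, 0.06·0.2857=0.01714. Summing gives P(white) = 0.58168.
P(Jar 1 | white) = 0.09882 / 0.58168 = 0.1699.

Posterior probability ≈ 0.1699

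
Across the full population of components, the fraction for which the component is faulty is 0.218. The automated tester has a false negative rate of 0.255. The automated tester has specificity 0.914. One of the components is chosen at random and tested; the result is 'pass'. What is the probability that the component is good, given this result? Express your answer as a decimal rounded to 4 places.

Write H for 'the component is faulty'. Prior odds H:¬H = 0.218/0.782 = 0.27877. For the 'pass' outcome, the likelihood ratio is 0.255/0.914 = 0.27899.
Posterior odds = 0.27877 × 0.27899 = 0.077776, so P(H|E) = 0.077776/(1+0.077776) = 0.0722. Then P(¬H|E) = 1 − 0.0722 = 0.9278.

P(¬H | E) ≈ 0.9278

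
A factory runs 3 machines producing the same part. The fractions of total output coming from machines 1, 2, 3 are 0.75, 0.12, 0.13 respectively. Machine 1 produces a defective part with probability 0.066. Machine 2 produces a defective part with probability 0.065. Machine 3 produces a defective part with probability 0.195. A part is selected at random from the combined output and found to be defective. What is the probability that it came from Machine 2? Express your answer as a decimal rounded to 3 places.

Posterior probability ≈ 0.094

Tabulate prior·likelihood by source: [1] prior 0.75, lik 0.066, product 0.04950; [2] prior 0.12, lik 0.065, product 0.007800; [3] prior 0.13, lik 0.195, product 0.02535.
Normalizing constant = 0.082650; the posterior for Machine 2 is its product over the sum, 0.007800/0.082650 = 0.094.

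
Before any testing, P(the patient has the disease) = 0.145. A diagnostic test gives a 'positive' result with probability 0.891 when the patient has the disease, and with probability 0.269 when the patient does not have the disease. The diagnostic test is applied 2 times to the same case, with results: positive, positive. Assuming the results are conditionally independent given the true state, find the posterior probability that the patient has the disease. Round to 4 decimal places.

With H the event that the patient has the disease, the joint likelihood of the observed sequence is P(data|H) = 0.891·0.891 = 0.79388 and P(data|¬H) = 0.269·0.269 = 0.072361.
Bayes: P(H|data) = 0.145·0.79388 / (0.145·0.79388 + 0.855·0.072361) = 0.11511/0.17698 = 0.6504.

Posterior P(H) ≈ 0.6504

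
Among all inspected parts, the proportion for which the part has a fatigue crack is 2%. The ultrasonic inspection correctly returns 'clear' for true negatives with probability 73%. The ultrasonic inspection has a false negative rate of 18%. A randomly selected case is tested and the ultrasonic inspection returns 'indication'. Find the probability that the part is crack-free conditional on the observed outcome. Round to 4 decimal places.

P(¬H | E) ≈ 0.9416

Write H for 'the part has a fatigue crack'. Prior odds H:¬H = 0.02/0.98 = 0.020408. For the 'indication' outcome, the likelihood ratio is 0.82/0.27 = 3.0370.
Posterior odds = 0.020408 × 3.0370 = 0.061980, so P(H|E) = 0.061980/(1+0.061980) = 0.0584. Then P(¬H|E) = 1 − 0.0584 = 0.9416.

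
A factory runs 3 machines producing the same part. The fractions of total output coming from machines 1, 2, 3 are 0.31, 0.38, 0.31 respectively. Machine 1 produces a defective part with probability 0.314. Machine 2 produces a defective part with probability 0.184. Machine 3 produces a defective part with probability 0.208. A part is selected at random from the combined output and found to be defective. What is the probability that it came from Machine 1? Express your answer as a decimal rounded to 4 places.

Posterior probability ≈ 0.4200

P(defective|M1) = 0.314; P(defective|M2) = 0.184; P(defective|M3) = 0.208.
Prior × likelihood for each source: 0.31·0.314=0.09734, 0.38·0.184=0.06992, 0.31·0.208=0.06448. Summing gives P(defective) = 0.23174.
P(Machine 1 | defective) = 0.09734 / 0.23174 = 0.4200.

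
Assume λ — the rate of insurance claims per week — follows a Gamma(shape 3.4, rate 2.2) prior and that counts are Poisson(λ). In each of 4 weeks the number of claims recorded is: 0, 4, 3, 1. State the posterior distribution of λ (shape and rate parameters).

Posterior: Gamma(shape=11.4, rate=6.2)

Total count ∑xᵢ = 8 over n = 4 weeks.
Gamma is conjugate to the Poisson likelihood: posterior is Gamma(shape = 3.4+8 = 11.4, rate = 2.2+4 = 6.2).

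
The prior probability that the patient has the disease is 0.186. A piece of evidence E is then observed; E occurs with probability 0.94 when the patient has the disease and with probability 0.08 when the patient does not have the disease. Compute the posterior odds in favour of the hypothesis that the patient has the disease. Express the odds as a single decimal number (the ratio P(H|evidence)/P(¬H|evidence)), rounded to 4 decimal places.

Posterior odds ≈ 2.6849

Prior odds = 0.186/(1−0.186) = 0.22850. In log-odds, ln(0.22850) = -1.4762.
Add log likelihood ratio: ln(11.750) = 2.4639.
Posterior log-odds = 0.98764, so posterior odds = exp(0.98764) = 2.6849.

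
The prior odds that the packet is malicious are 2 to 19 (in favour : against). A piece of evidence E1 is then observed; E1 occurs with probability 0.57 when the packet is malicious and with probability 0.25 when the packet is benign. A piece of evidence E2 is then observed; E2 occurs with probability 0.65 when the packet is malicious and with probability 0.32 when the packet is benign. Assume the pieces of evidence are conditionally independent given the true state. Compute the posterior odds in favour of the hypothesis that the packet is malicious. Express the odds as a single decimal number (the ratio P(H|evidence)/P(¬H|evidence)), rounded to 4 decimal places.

Posterior odds ≈ 0.4875

Prior odds = 2/19 = 0.10526.
Likelihood ratio for E1 = 0.57/0.25 = 2.2800.
Likelihood ratio for E2 = 0.65/0.32 = 2.0312.
Posterior odds = prior odds × LR₁ × LR₂ = 0.48750.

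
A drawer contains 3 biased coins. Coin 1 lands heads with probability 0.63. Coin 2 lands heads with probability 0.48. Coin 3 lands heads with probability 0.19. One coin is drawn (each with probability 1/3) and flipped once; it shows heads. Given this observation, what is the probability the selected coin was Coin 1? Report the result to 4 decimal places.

Posterior probability ≈ 0.4846

P(heads|C1) = 0.63; P(heads|C2) = 0.48; P(heads|C3) = 0.19.
Prior × likelihood for each source: 0.333333·0.63=0.2100, 0.333333·0.48=0.1600, 0.333333·0.19=0.06333. Summing gives P(heads) = 0.43333.
P(Coin 1 | heads) = 0.2100 / 0.43333 = 0.4846.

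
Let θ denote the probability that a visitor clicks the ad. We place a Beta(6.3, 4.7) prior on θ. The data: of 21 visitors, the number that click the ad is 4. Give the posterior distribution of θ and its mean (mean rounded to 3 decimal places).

The binomial likelihood is conjugate to the Beta prior: with 4 successes and 17 failures, the posterior is Beta(6.3+4, 4.7+17) = Beta(10.3, 21.7).
Posterior mean = α/(α+β) = 10.3/32 = 0.322.

Posterior: Beta(10.3, 21.7); mean ≈ 0.322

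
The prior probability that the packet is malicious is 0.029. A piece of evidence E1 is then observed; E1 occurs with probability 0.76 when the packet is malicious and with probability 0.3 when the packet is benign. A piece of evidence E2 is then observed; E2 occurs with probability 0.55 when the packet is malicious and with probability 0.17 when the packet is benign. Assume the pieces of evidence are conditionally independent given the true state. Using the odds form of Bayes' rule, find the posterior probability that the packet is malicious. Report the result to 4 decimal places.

Posterior probability ≈ 0.1966

Prior odds = 0.029/(1−0.029) = 0.029866. In log-odds, ln(0.029866) = -3.5110.
Add log likelihood ratios: ln(2.5333) + ln(3.2353) = 2.1037.
Posterior log-odds = -1.4074, so posterior odds = exp(-1.4074) = 0.24479. Converting, P(H|E) = 0.24479/1.2448 = 0.1966.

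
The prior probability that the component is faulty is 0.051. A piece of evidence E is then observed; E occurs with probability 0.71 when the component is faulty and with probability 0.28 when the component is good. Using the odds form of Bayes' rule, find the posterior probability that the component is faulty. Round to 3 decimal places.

Posterior probability ≈ 0.120

Prior odds = 0.051/(1−0.051) = 0.053741. In log-odds, ln(0.053741) = -2.9236.
Add log likelihood ratio: ln(2.5357) = 0.93048.
Posterior log-odds = -1.9931, so posterior odds = exp(-1.9931) = 0.13627. Converting, P(H|E) = 0.13627/1.1363 = 0.120.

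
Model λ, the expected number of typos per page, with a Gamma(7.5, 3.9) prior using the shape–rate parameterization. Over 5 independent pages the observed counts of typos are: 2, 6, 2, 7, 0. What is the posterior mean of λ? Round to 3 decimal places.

Total count ∑xᵢ = 17 over n = 5 pages.
Gamma is conjugate to the Poisson likelihood: posterior is Gamma(shape = 7.5+17 = 24.5, rate = 3.9+5 = 8.9).
E[λ | data] = 24.5/8.9 = 2.753.

Posterior mean ≈ 2.753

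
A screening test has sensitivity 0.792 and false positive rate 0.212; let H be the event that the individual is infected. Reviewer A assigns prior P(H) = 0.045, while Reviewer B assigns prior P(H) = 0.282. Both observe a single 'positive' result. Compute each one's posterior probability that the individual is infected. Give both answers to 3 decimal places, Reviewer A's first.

P('+'|H) = 0.792, P('+'|¬H) = 0.212.
Reviewer A: numerator 0.792·0.045 = 0.035640; evidence = 0.035640+0.212·0.955 = 0.23810; posterior = 0.150.
Reviewer B: numerator 0.792·0.282 = 0.22334; evidence = 0.22334+0.212·0.718 = 0.37556; posterior = 0.595.

Reviewer A: 0.150; Reviewer B: 0.595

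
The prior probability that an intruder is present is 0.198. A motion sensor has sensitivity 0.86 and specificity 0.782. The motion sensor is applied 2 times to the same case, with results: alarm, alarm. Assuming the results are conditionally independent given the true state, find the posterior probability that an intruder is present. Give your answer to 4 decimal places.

Let H be the event that an intruder is present; start with P(H) = 0.198. P('alarm'|H) = 0.86, P('alarm'|¬H) = 0.218.
Update on result 1 ('alarm'): P(H) ← 0.86·0.1980 / (0.86·0.1980 + 0.218·0.8020) = 0.17028/0.34512 = 0.4934.
Update on result 2 ('alarm'): P(H) ← 0.86·0.4934 / (0.86·0.4934 + 0.218·0.5066) = 0.42432/0.53476 = 0.7935.

Posterior P(H) ≈ 0.7935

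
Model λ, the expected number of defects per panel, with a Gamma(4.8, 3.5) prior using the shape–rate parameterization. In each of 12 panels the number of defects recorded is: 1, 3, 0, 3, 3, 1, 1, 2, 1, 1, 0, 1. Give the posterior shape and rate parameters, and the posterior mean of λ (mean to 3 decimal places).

Posterior: Gamma(shape=21.8, rate=15.5); mean ≈ 1.406

Total count ∑xᵢ = 17 over n = 12 panels.
Gamma is conjugate to the Poisson likelihood: posterior is Gamma(shape = 4.8+17 = 21.8, rate = 3.5+12 = 15.5).
E[λ | data] = 21.8/15.5 = 1.406.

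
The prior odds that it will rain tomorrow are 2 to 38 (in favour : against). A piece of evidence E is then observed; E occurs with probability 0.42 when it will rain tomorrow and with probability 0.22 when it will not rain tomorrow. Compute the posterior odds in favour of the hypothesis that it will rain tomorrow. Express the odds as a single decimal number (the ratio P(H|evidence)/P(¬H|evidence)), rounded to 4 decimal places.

Posterior odds ≈ 0.1005

Prior odds = 2/38 = 0.052632.
Likelihood ratio for E = 0.42/0.22 = 1.9091.
Posterior odds = prior odds × LR = 0.10048.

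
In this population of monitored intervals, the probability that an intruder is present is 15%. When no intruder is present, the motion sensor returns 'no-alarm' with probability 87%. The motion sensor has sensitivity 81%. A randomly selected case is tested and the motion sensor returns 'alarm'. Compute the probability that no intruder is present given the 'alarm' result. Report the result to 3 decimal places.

P(¬H | E) ≈ 0.476

Write H for 'an intruder is present'. Prior odds H:¬H = 0.15/0.85 = 0.17647. For the 'alarm' outcome, the likelihood ratio is 0.81/0.13 = 6.2308.
Posterior odds = 0.17647 × 6.2308 = 1.0995, so P(H|E) = 1.0995/(1+1.0995) = 0.524. Then P(¬H|E) = 1 − 0.524 = 0.476.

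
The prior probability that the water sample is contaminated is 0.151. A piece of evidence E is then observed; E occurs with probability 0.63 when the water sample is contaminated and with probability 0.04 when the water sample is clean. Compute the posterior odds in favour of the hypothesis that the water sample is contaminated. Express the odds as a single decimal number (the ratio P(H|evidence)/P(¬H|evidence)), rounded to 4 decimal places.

Posterior odds ≈ 2.8012

Prior odds = 0.151/(1−0.151) = 0.17786.
Likelihood ratio for E = 0.63/0.04 = 15.750.
Posterior odds = prior odds × LR = 2.8012.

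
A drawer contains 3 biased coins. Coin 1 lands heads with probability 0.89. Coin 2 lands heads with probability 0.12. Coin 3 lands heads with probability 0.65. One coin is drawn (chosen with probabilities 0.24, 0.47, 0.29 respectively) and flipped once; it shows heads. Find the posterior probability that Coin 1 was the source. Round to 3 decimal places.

Tabulate prior·likelihood by source: [1] prior 0.24, lik 0.89, product 0.2136; [2] prior 0.47, lik 0.12, product 0.05640; [3] prior 0.29, lik 0.65, product 0.1885.
Normalizing constant = 0.45850; the posterior for Coin 1 is its product over the sum, 0.2136/0.45850 = 0.466.

Posterior probability ≈ 0.466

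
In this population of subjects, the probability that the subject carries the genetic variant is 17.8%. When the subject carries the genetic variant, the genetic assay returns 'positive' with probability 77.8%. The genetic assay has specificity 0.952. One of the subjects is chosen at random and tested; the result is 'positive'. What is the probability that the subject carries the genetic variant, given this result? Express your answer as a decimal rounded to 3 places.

P(H | E) ≈ 0.778

Write H for 'the subject carries the genetic variant'. Prior odds H:¬H = 0.178/0.822 = 0.21655. For the 'positive' outcome, the likelihood ratio is 0.778/0.048 = 16.208.
Posterior odds = 0.21655 × 16.208 = 3.5098, so P(H|E) = 3.5098/(1+3.5098) = 0.778.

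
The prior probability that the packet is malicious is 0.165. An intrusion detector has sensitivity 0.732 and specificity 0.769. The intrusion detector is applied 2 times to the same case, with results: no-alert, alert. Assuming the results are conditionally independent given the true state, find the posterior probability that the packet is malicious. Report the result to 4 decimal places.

Posterior P(H) ≈ 0.1791

With H the event that the packet is malicious, the joint likelihood of the observed sequence is P(data|H) = 0.268·0.732 = 0.19618 and P(data|¬H) = 0.769·0.231 = 0.17764.
Bayes: P(H|data) = 0.165·0.19618 / (0.165·0.19618 + 0.835·0.17764) = 0.032369/0.18070 = 0.1791.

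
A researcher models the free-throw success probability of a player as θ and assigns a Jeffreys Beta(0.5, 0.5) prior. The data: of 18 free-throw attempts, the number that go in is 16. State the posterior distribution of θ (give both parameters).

The binomial likelihood is conjugate to the Beta prior: with 16 successes and 2 failures, the posterior is Beta(0.5+16, 0.5+2) = Beta(16.5, 2.5).

Posterior: Beta(16.5, 2.5)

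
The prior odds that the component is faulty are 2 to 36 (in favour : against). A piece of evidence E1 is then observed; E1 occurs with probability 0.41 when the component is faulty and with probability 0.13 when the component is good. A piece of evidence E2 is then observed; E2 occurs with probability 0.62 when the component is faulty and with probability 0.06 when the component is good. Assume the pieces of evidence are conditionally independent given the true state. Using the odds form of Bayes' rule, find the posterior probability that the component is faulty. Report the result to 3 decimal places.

Posterior probability ≈ 0.644

Prior odds = 2/36 = 0.055556. In log-odds, ln(0.055556) = -2.8904.
Add log likelihood ratios: ln(3.1538) + ln(10.333) = 3.4840.
Posterior log-odds = 0.59363, so posterior odds = exp(0.59363) = 1.8105. Converting, P(H|E) = 1.8105/2.8105 = 0.644.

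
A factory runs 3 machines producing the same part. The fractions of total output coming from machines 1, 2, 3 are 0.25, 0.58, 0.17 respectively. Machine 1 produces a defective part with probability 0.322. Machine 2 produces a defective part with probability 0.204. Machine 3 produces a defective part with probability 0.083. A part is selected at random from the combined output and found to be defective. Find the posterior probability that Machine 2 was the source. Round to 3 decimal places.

Posterior probability ≈ 0.556

P(defective|M1) = 0.322; P(defective|M2) = 0.204; P(defective|M3) = 0.083.
Prior × likelihood for each source: 0.25·0.322=0.08050, 0.58·0.204=0.1183, 0.17·0.083=0.01411. Summing gives P(defective) = 0.21293.
P(Machine 2 | defective) = 0.1183 / 0.21293 = 0.556.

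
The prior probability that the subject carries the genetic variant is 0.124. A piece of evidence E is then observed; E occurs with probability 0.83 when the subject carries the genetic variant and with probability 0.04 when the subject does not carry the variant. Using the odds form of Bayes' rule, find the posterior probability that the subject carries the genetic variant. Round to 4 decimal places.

Prior odds = 0.124/(1−0.124) = 0.14155.
Likelihood ratio for E = 0.83/0.04 = 20.750.
Posterior odds = prior odds × LR = 2.9372.
Posterior probability = odds/(1+odds) = 2.9372/3.9372 = 0.7460.

Posterior probability ≈ 0.7460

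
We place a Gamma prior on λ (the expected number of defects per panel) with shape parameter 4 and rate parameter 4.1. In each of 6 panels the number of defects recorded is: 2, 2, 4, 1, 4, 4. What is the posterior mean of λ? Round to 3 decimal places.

The Poisson likelihood adds the total count to the shape and the number of exposure periods to the rate. Here ∑xᵢ = 17 and n = 6, so shape 4→21 and rate 4.1→10.1.
Posterior mean = shape/rate = 21/10.1 = 2.079.

Posterior mean ≈ 2.079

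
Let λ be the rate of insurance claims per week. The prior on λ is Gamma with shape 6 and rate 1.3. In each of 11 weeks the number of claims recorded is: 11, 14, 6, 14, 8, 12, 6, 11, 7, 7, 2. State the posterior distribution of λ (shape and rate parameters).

Total count ∑xᵢ = 98 over n = 11 weeks.
Gamma is conjugate to the Poisson likelihood: posterior is Gamma(shape = 6+98 = 104, rate = 1.3+11 = 12.3).

Posterior: Gamma(shape=104, rate=12.3)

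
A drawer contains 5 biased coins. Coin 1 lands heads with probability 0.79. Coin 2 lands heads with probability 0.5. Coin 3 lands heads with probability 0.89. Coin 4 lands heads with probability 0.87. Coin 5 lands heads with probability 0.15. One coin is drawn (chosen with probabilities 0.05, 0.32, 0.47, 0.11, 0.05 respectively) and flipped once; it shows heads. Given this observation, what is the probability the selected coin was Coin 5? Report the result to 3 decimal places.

Posterior probability ≈ 0.010

Tabulate prior·likelihood by source: [1] prior 0.05, lik 0.79, product 0.03950; [2] prior 0.32, lik 0.5, product 0.1600; [3] prior 0.47, lik 0.89, product 0.4183; [4] prior 0.11, lik 0.87, product 0.09570; [5] prior 0.05, lik 0.15, product 0.007500.
Normalizing constant = 0.72100; the posterior for Coin 5 is its product over the sum, 0.007500/0.72100 = 0.010.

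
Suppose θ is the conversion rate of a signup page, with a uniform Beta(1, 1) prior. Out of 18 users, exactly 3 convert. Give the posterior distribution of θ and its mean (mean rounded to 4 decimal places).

Observing 3 successes and 15 failures updates Beta(1, 1) by adding the success and failure counts to the two shape parameters: α = 1+3 = 4, β = 1+15 = 16.
Posterior mean = α/(α+β) = 4/20 = 0.2000.

Posterior: Beta(4, 16); mean ≈ 0.2000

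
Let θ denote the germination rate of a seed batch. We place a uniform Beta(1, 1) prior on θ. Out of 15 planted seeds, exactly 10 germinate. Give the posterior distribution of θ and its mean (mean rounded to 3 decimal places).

Posterior: Beta(11, 6); mean ≈ 0.647

Observing 10 successes and 5 failures updates Beta(1, 1) by adding the success and failure counts to the two shape parameters: α = 1+10 = 11, β = 1+5 = 6.
Posterior mean = α/(α+β) = 11/17 = 0.647.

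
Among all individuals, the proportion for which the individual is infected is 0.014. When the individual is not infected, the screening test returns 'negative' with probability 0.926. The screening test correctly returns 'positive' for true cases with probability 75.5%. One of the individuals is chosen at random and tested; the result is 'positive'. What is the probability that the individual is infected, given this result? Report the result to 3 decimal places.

P(H | E) ≈ 0.127

Write H for 'the individual is infected'. Prior odds H:¬H = 0.014/0.986 = 0.014199. For the 'positive' outcome, the likelihood ratio is 0.755/0.074 = 10.203.
Posterior odds = 0.014199 × 10.203 = 0.14487, so P(H|E) = 0.14487/(1+0.14487) = 0.127.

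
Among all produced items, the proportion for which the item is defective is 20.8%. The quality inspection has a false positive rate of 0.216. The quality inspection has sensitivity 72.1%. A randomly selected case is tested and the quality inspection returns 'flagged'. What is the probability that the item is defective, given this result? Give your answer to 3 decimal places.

P(H | E) ≈ 0.467

Write H for 'the item is defective'. Prior odds H:¬H = 0.208/0.792 = 0.26263. For the 'flagged' outcome, the likelihood ratio is 0.721/0.216 = 3.3380.
Posterior odds = 0.26263 × 3.3380 = 0.87664, so P(H|E) = 0.87664/(1+0.87664) = 0.467.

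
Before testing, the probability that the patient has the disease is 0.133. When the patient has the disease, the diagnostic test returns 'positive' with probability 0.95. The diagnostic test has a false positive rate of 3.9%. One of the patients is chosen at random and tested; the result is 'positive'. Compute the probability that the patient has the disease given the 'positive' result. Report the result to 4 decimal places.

Let H be the event that the patient has the disease. P(H) = 0.133, so P(¬H) = 0.867. With E the 'positive' result, P(E|H) = 0.95 and P(E|¬H) = 0.039.
P(E) = 0.95·0.133 + 0.039·0.867 = 0.12635 + 0.033813 = 0.16016.
By Bayes' theorem, P(H|E) = 0.12635 / 0.16016 = 0.7889.

P(H | E) ≈ 0.7889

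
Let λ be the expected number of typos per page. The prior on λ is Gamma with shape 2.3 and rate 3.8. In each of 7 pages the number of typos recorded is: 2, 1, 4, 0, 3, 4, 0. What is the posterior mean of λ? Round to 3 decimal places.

Posterior mean ≈ 1.509

The Poisson likelihood adds the total count to the shape and the number of exposure periods to the rate. Here ∑xᵢ = 14 and n = 7, so shape 2.3→16.3 and rate 3.8→10.8.
Posterior mean = shape/rate = 16.3/10.8 = 1.509.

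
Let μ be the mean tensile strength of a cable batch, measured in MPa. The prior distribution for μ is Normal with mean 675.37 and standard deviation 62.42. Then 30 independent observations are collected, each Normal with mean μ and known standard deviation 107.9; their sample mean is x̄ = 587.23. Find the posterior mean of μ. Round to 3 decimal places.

With known σ, the Normal prior is conjugate. Weight on the data is w = (n/σ²)/(n/σ² + 1/τ₀²) = 0.00257679/(0.00257679+0.00025666) = 0.90942.
Posterior mean = w·x̄ + (1−w)·μ₀ = 0.90942·587.23 + 0.090581·675.37 = 595.214.

Posterior mean ≈ 595.214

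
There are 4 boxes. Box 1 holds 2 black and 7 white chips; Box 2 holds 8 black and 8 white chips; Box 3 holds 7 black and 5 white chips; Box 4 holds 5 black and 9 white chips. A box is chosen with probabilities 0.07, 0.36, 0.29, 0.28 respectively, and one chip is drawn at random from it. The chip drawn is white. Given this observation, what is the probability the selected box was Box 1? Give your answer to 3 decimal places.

Posterior probability ≈ 0.102

Tabulate prior·likelihood by source: [1] prior 0.07, lik 0.7778, product 0.05444; [2] prior 0.36, lik 0.5, product 0.1800; [3] prior 0.29, lik 0.4167, product 0.1208; [4] prior 0.28, lik 0.6429, product 0.1800.
Normalizing constant = 0.53528; the posterior for Box 1 is its product over the sum, 0.05444/0.53528 = 0.102.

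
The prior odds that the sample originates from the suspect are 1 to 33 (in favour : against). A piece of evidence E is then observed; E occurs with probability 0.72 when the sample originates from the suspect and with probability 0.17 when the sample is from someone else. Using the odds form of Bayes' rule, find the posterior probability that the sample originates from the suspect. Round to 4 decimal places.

Prior odds = 1/33 = 0.030303.
Likelihood ratio for E = 0.72/0.17 = 4.2353.
Posterior odds = prior odds × LR = 0.12834.
Posterior probability = odds/(1+odds) = 0.12834/1.1283 = 0.1137.

Posterior probability ≈ 0.1137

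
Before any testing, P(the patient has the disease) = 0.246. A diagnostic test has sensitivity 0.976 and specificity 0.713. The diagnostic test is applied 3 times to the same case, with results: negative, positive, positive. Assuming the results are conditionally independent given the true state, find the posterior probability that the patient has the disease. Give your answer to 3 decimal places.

Let H be the event that the patient has the disease; start with P(H) = 0.246. P('positive'|H) = 0.976, P('positive'|¬H) = 0.287.
Update on result 1 ('negative'): P(H) ← 0.024·0.2460 / (0.024·0.2460 + 0.713·0.7540) = 0.0059040/0.54351 = 0.0109.
Update on result 2 ('positive'): P(H) ← 0.976·0.0109 / (0.976·0.0109 + 0.287·0.9891) = 0.010602/0.29448 = 0.0360.
Update on result 3 ('positive'): P(H) ← 0.976·0.0360 / (0.976·0.0360 + 0.287·0.9640) = 0.035138/0.31181 = 0.1127.

Posterior P(H) ≈ 0.113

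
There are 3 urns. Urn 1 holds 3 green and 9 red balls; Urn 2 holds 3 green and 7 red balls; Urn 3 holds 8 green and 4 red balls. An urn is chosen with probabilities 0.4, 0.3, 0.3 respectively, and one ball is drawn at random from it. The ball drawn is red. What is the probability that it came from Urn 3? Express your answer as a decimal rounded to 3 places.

Posterior probability ≈ 0.164

P(red|Urn 1) = 0.75; P(red|Urn 2) = 0.7; P(red|Urn 3) = 0.3333.
Prior × likelihood for each source: 0.4·0.75=0.3000, 0.3·0.7=0.2100, 0.3·0.3333=0.1000. Summing gives P(red) = 0.61000.
P(Urn 3 | red) = 0.1000 / 0.61000 = 0.164.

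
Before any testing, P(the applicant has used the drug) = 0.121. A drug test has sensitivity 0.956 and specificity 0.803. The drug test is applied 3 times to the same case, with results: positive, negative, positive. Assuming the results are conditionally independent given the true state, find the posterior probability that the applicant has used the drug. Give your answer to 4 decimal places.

Posterior P(H) ≈ 0.1508

With H the event that the applicant has used the drug, the joint likelihood of the observed sequence is P(data|H) = 0.956·0.044·0.956 = 0.040213 and P(data|¬H) = 0.197·0.803·0.197 = 0.031164.
Bayes: P(H|data) = 0.121·0.040213 / (0.121·0.040213 + 0.879·0.031164) = 0.0048658/0.032259 = 0.1508.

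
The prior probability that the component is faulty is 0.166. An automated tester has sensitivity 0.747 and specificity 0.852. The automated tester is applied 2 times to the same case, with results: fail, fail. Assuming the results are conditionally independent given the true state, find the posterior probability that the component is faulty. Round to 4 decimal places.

Let H be the event that the component is faulty; start with P(H) = 0.166. P('fail'|H) = 0.747, P('fail'|¬H) = 0.148.
Update on result 1 ('fail'): P(H) ← 0.747·0.1660 / (0.747·0.1660 + 0.148·0.8340) = 0.12400/0.24743 = 0.5012.
Update on result 2 ('fail'): P(H) ← 0.747·0.5012 / (0.747·0.5012 + 0.148·0.4988) = 0.37436/0.44819 = 0.8353.

Posterior P(H) ≈ 0.8353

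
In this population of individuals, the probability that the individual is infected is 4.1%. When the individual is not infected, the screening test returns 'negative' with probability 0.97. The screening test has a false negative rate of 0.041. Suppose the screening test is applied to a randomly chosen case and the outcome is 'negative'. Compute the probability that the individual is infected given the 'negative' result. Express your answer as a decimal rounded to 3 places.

Write H for 'the individual is infected'. Prior odds H:¬H = 0.041/0.959 = 0.042753. For the 'negative' outcome, the likelihood ratio is 0.041/0.97 = 0.042268.
Posterior odds = 0.042753 × 0.042268 = 0.0018071, so P(H|E) = 0.0018071/(1+0.0018071) = 0.002.

P(H | E) ≈ 0.002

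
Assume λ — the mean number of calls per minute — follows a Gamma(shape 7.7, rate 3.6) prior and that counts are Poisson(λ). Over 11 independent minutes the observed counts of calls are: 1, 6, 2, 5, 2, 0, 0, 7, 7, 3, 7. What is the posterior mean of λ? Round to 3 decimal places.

The Poisson likelihood adds the total count to the shape and the number of exposure periods to the rate. Here ∑xᵢ = 40 and n = 11, so shape 7.7→47.7 and rate 3.6→14.6.
E[λ | data] = 47.7/14.6 = 3.267.

Posterior mean ≈ 3.267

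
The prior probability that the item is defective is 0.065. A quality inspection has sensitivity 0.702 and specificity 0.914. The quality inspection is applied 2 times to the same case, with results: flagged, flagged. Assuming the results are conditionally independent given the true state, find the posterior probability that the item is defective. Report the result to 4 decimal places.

Let H be the event that the item is defective; start with P(H) = 0.065. P('flagged'|H) = 0.702, P('flagged'|¬H) = 0.086.
Update on result 1 ('flagged'): P(H) ← 0.702·0.0650 / (0.702·0.0650 + 0.086·0.9350) = 0.045630/0.12604 = 0.3620.
Update on result 2 ('flagged'): P(H) ← 0.702·0.3620 / (0.702·0.3620 + 0.086·0.6380) = 0.25414/0.30901 = 0.8224.

Posterior P(H) ≈ 0.8224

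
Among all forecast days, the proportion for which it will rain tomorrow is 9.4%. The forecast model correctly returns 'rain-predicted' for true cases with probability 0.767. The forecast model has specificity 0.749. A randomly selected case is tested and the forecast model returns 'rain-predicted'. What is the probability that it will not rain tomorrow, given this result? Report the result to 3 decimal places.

Write H for 'it will rain tomorrow'. Prior odds H:¬H = 0.094/0.906 = 0.10375. For the 'rain-predicted' outcome, the likelihood ratio is 0.767/0.251 = 3.0558.
Posterior odds = 0.10375 × 3.0558 = 0.31705, so P(H|E) = 0.31705/(1+0.31705) = 0.241. Then P(¬H|E) = 1 − 0.241 = 0.759.

P(¬H | E) ≈ 0.759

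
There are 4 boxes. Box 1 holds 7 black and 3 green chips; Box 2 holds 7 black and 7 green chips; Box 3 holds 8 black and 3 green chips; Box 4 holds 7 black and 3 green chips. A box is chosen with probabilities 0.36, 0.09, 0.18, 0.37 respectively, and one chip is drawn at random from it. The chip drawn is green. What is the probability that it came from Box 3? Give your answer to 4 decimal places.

Posterior probability ≈ 0.1568

Tabulate prior·likelihood by source: [1] prior 0.36, lik 0.3, product 0.1080; [2] prior 0.09, lik 0.5, product 0.04500; [3] prior 0.18, lik 0.2727, product 0.04909; [4] prior 0.37, lik 0.3, product 0.1110.
Normalizing constant = 0.31309; the posterior for Box 3 is its product over the sum, 0.04909/0.31309 = 0.1568.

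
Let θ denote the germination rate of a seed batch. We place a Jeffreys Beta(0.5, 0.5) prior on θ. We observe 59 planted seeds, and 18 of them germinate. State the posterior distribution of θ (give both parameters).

Observing 18 successes and 41 failures updates Beta(0.5, 0.5) by adding the success and failure counts to the two shape parameters: α = 0.5+18 = 18.5, β = 0.5+41 = 41.5.

Posterior: Beta(18.5, 41.5)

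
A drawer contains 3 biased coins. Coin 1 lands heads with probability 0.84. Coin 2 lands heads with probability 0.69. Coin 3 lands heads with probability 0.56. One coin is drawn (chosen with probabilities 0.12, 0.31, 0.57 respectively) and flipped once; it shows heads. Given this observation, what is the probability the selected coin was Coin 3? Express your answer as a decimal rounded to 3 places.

P(heads|C1) = 0.84; P(heads|C2) = 0.69; P(heads|C3) = 0.56.
Prior × likelihood for each source: 0.12·0.84=0.1008, 0.31·0.69=0.2139, 0.57·0.56=0.3192. Summing gives P(heads) = 0.63390.
P(Coin 3 | heads) = 0.3192 / 0.63390 = 0.504.

Posterior probability ≈ 0.504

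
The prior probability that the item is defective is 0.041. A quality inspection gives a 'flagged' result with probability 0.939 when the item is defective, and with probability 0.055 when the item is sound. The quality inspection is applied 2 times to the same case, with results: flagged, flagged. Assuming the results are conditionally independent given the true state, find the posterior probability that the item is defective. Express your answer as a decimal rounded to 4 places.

With H the event that the item is defective, the joint likelihood of the observed sequence is P(data|H) = 0.939·0.939 = 0.88172 and P(data|¬H) = 0.055·0.055 = 0.0030250.
Bayes: P(H|data) = 0.041·0.88172 / (0.041·0.88172 + 0.959·0.0030250) = 0.036151/0.039052 = 0.9257.

Posterior P(H) ≈ 0.9257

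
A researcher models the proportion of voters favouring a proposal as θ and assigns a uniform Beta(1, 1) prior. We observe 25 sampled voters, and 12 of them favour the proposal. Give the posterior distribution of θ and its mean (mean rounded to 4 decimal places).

Observing 12 successes and 13 failures updates Beta(1, 1) by adding the success and failure counts to the two shape parameters: α = 1+12 = 13, β = 1+13 = 14.
E[θ | data] = 13/(13+14) = 0.4815.

Posterior: Beta(13, 14); mean ≈ 0.4815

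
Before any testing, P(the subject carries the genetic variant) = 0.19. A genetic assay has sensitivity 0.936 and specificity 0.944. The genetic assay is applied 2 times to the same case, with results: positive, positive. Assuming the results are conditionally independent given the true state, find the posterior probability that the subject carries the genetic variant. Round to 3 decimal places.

Posterior P(H) ≈ 0.985

Let H be the event that the subject carries the genetic variant; start with P(H) = 0.19. P('positive'|H) = 0.936, P('positive'|¬H) = 0.056.
Update on result 1 ('positive'): P(H) ← 0.936·0.1900 / (0.936·0.1900 + 0.056·0.8100) = 0.17784/0.22320 = 0.7968.
Update on result 2 ('positive'): P(H) ← 0.936·0.7968 / (0.936·0.7968 + 0.056·0.2032) = 0.74578/0.75716 = 0.9850.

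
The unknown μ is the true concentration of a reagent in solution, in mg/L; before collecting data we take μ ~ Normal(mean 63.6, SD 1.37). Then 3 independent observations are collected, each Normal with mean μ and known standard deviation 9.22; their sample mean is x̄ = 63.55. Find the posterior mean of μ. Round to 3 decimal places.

Prior precision 1/τ₀² = 1/1.37² = 0.532793; data precision n/σ² = 3/9.22² = 0.0352906.
Posterior precision = 0.532793 + 0.0352906 = 0.568084.
Posterior mean = (0.532793·63.6 + 0.0352906·63.55) / 0.568084 = 63.597.

Posterior mean ≈ 63.597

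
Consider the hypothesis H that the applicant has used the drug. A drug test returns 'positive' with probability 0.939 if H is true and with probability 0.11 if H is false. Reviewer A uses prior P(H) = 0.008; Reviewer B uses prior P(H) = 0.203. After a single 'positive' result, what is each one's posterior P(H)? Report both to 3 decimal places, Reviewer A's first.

The likelihood ratio for a 'positive' result is 0.939/0.11 = 8.5364.
Reviewer A: prior odds 0.008/0.992 = 0.0080645; posterior odds 0.068842; posterior probability 0.064.
Reviewer B: prior odds 0.203/0.797 = 0.25471; posterior odds 2.1743; posterior probability 0.685.

Reviewer A: 0.064; Reviewer B: 0.685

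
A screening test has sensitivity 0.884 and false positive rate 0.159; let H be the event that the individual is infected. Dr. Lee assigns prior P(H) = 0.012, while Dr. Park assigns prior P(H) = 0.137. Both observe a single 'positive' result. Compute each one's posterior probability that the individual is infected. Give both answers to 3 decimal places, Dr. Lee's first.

The likelihood ratio for a 'positive' result is 0.884/0.159 = 5.5597.
Dr. Lee: prior odds 0.012/0.988 = 0.012146; posterior odds 0.067527; posterior probability 0.063.
Dr. Park: prior odds 0.137/0.863 = 0.15875; posterior odds 0.88260; posterior probability 0.469.

Dr. Lee: 0.063; Dr. Park: 0.469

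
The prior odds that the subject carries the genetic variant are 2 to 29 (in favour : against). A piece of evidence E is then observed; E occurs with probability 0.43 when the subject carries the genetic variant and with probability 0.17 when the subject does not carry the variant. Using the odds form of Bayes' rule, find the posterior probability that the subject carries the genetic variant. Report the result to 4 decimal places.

Posterior probability ≈ 0.1485

Prior odds = 2/29 = 0.068966. In log-odds, ln(0.068966) = -2.6741.
Add log likelihood ratio: ln(2.5294) = 0.92799.
Posterior log-odds = -1.7462, so posterior odds = exp(-1.7462) = 0.17444. Converting, P(H|E) = 0.17444/1.1744 = 0.1485.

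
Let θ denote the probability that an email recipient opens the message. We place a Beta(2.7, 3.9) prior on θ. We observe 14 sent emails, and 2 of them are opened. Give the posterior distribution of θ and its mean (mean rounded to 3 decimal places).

Observing 2 successes and 12 failures updates Beta(2.7, 3.9) by adding the success and failure counts to the two shape parameters: α = 2.7+2 = 4.7, β = 3.9+12 = 15.9.
Posterior mean = α/(α+β) = 4.7/20.6 = 0.228.

Posterior: Beta(4.7, 15.9); mean ≈ 0.228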